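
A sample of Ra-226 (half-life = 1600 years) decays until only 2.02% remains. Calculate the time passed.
t = t½ × log₂(N₀/N) = 9007 years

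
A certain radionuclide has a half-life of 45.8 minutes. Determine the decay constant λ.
λ = ln(2)/t½ = 0.01513 minute⁻¹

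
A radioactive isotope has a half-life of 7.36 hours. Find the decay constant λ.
λ = ln(2)/t½ = 0.09418 hour⁻¹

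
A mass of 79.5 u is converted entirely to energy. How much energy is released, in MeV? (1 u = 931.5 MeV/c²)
E = mc² = 74050 MeV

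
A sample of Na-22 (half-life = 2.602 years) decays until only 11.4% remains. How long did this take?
t = t½ × log₂(N₀/N) = 8.152 years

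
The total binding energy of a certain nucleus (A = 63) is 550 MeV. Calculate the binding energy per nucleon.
B.E./A = 550/63 = 8.73 MeV/nucleon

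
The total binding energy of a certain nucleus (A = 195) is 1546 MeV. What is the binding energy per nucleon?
B.E./A = 1546/195 = 7.928 MeV/nucleon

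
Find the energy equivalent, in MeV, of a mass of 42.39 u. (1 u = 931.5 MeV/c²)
E = mc² = 39490 MeV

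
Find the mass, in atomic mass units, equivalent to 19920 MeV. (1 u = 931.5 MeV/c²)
m = E/c² = 21.38 u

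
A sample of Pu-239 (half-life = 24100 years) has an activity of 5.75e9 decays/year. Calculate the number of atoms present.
N = A/λ = 1.999e14 atoms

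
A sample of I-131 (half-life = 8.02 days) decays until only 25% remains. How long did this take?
t = t½ × log₂(N₀/N) = 16.04 days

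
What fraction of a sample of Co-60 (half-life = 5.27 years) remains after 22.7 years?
N/N₀ = (1/2)^(t/t½) = 0.05051 = 5.05%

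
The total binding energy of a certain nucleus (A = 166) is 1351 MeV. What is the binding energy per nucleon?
B.E./A = 1351/166 = 8.139 MeV/nucleon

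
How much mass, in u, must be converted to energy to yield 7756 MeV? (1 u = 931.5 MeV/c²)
m = E/c² = 8.326 u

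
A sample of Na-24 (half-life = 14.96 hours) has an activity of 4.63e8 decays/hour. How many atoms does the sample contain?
N = A/λ = 9.993e9 atoms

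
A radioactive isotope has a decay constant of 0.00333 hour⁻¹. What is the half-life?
t½ = ln(2)/λ = 208.2 hours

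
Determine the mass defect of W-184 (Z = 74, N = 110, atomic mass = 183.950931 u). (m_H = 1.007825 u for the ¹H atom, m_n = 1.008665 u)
Δm = Z·m_H + N·m_n − M = 1.581 u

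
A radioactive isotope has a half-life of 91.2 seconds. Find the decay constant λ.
λ = ln(2)/t½ = 0.0076 second⁻¹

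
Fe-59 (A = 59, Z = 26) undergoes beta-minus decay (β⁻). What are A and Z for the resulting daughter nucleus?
Daughter: A = 59, Z = 27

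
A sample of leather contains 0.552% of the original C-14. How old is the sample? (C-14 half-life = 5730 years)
Age = t½ × log₂(1/ratio) = 42980 years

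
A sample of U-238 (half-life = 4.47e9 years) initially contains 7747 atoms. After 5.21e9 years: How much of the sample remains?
N = N₀(1/2)^(t/t½) = 3454 atoms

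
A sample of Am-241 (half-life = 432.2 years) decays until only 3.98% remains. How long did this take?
t = t½ × log₂(N₀/N) = 2010 years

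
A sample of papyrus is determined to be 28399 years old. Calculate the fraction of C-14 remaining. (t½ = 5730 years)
N/N₀ = (1/2)^(t/t½) = 0.03221 = 3.22%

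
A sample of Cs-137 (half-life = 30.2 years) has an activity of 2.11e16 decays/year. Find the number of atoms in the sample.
N = A/λ = 9.193e17 atoms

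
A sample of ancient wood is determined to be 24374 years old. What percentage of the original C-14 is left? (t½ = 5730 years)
N/N₀ = (1/2)^(t/t½) = 0.05242 = 5.24%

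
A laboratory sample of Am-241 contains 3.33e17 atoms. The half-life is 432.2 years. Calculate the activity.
A = λN = 5.341e14 decays/year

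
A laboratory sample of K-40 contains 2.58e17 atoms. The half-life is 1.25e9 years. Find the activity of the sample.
A = λN = 1.431e8 decays/year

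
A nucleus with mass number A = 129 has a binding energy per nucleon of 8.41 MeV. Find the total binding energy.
B.E. = 8.41 × 129 = 1085 MeV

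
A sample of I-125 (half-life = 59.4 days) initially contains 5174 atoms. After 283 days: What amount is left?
N = N₀(1/2)^(t/t½) = 190.4 atoms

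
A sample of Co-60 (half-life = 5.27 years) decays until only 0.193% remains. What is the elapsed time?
t = t½ × log₂(N₀/N) = 47.52 years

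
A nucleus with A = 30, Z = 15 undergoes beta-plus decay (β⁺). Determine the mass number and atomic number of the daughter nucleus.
Daughter: A = 30, Z = 14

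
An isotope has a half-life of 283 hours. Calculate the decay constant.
λ = ln(2)/t½ = 0.002449 hour⁻¹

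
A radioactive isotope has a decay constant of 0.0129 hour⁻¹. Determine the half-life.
t½ = ln(2)/λ = 53.73 hours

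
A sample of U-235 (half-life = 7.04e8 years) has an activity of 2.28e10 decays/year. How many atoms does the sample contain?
N = A/λ = 2.316e19 atoms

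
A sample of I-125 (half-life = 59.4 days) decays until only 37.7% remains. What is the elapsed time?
t = t½ × log₂(N₀/N) = 83.6 days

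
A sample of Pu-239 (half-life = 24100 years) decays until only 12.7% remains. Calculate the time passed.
t = t½ × log₂(N₀/N) = 71750 years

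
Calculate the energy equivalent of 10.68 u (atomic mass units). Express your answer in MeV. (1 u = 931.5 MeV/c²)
E = mc² = 9948 MeV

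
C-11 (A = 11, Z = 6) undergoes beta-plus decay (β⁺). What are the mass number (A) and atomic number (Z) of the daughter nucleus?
Daughter: A = 11, Z = 5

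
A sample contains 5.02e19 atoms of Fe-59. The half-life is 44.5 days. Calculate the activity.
A = λN = 7.819e17 decays/day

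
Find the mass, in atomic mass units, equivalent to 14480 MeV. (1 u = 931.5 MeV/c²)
m = E/c² = 15.54 u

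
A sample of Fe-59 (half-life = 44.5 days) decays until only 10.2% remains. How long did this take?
t = t½ × log₂(N₀/N) = 146.6 days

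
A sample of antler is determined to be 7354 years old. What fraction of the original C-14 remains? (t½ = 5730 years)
N/N₀ = (1/2)^(t/t½) = 0.4108 = 41.1%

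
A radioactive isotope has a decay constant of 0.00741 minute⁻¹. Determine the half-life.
t½ = ln(2)/λ = 93.54 minutes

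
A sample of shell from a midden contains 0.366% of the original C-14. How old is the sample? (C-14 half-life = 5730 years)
Age = t½ × log₂(1/ratio) = 46380 years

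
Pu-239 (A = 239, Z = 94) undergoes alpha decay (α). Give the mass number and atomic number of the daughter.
Daughter: A = 235, Z = 92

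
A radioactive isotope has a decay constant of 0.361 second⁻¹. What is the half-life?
t½ = ln(2)/λ = 1.92 seconds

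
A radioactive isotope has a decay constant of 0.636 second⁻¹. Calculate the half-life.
t½ = ln(2)/λ = 1.09 seconds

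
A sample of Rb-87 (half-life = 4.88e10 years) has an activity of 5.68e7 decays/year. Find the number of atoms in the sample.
N = A/λ = 3.999e18 atoms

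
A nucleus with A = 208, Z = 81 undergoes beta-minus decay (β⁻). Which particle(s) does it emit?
β⁻: electron (e⁻) + antineutrino (ν̄ₑ)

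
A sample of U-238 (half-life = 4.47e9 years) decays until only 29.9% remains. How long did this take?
t = t½ × log₂(N₀/N) = 7.786e9 years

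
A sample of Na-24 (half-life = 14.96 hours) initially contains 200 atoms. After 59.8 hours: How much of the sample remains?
N = N₀(1/2)^(t/t½) = 12.52 atoms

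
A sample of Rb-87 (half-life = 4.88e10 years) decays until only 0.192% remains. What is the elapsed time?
t = t½ × log₂(N₀/N) = 4.404e11 years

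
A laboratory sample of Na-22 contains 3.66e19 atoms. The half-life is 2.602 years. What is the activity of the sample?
A = λN = 9.75e18 decays/year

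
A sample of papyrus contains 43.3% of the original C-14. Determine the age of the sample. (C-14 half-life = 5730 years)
Age = t½ × log₂(1/ratio) = 6919 years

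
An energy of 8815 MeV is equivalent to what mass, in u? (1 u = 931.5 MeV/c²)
m = E/c² = 9.463 u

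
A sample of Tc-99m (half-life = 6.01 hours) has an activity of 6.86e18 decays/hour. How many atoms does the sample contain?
N = A/λ = 5.948e19 atoms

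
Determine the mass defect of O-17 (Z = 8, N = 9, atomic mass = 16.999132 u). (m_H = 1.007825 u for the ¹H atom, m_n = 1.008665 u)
Δm = Z·m_H + N·m_n − M = 0.1415 u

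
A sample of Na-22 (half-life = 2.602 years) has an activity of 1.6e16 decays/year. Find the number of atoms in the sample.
N = A/λ = 6.006e16 atoms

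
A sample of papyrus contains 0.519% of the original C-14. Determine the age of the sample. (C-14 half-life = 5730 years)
Age = t½ × log₂(1/ratio) = 43490 years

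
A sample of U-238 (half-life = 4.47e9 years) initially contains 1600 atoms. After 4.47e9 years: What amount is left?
N = N₀(1/2)^(t/t½) = 800 atoms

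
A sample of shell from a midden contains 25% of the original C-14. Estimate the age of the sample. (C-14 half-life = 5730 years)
Age = t½ × log₂(1/ratio) = 11460 years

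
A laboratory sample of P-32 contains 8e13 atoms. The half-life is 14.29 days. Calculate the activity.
A = λN = 3.88e12 decays/day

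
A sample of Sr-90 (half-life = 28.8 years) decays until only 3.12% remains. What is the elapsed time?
t = t½ × log₂(N₀/N) = 144.1 years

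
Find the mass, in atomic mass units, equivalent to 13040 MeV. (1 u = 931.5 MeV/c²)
m = E/c² = 14 u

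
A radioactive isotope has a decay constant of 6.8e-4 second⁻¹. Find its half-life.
t½ = ln(2)/λ = 1019 seconds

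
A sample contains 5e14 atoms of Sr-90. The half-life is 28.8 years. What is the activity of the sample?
A = λN = 1.203e13 decays/year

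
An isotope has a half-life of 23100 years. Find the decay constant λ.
λ = ln(2)/t½ = 3.001e-5 year⁻¹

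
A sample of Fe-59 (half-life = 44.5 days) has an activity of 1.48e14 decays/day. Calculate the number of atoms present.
N = A/λ = 9.502e15 atoms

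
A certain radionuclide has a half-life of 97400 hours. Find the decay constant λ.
λ = ln(2)/t½ = 7.117e-6 hour⁻¹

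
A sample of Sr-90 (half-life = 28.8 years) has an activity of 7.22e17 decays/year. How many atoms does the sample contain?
N = A/λ = 3e19 atoms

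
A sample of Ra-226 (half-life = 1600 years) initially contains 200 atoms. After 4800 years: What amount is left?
N = N₀(1/2)^(t/t½) = 25 atoms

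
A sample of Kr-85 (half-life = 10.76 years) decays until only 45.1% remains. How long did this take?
t = t½ × log₂(N₀/N) = 12.36 years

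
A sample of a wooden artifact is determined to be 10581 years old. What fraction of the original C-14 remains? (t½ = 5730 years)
N/N₀ = (1/2)^(t/t½) = 0.278 = 27.8%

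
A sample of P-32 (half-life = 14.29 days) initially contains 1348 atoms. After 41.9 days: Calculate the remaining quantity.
N = N₀(1/2)^(t/t½) = 176.6 atoms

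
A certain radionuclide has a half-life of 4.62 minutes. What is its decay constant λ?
λ = ln(2)/t½ = 0.15 minute⁻¹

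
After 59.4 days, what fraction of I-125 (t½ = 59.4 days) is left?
N/N₀ = (1/2)^(t/t½) = 0.5 = 50%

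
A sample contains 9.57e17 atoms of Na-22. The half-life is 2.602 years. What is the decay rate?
A = λN = 2.549e17 decays/year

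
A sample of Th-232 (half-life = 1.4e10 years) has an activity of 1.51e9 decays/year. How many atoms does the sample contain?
N = A/λ = 3.05e19 atoms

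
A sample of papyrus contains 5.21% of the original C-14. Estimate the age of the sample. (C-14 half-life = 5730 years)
Age = t½ × log₂(1/ratio) = 24420 years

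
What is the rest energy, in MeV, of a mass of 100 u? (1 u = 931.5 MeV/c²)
E = mc² = 93150 MeV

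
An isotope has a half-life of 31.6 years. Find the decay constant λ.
λ = ln(2)/t½ = 0.02194 year⁻¹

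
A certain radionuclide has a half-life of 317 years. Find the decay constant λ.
λ = ln(2)/t½ = 0.002187 year⁻¹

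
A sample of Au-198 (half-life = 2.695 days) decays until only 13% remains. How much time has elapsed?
t = t½ × log₂(N₀/N) = 7.933 days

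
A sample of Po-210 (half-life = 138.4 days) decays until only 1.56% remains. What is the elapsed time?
t = t½ × log₂(N₀/N) = 830.7 days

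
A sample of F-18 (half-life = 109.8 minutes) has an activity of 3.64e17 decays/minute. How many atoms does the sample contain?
N = A/λ = 5.766e19 atoms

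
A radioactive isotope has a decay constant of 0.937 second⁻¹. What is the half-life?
t½ = ln(2)/λ = 0.7398 seconds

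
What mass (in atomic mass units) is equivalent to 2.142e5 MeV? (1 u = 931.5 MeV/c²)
m = E/c² = 230 u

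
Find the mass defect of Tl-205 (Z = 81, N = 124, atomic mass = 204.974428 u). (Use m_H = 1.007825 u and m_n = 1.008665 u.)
Δm = Z·m_H + N·m_n − M = 1.734 u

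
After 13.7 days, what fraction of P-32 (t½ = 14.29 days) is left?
N/N₀ = (1/2)^(t/t½) = 0.5145 = 51.5%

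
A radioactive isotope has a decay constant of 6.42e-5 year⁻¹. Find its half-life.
t½ = ln(2)/λ = 10800 years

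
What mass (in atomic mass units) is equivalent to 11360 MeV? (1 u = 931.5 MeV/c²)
m = E/c² = 12.2 u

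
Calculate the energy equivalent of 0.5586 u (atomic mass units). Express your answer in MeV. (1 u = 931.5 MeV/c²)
E = mc² = 520.3 MeV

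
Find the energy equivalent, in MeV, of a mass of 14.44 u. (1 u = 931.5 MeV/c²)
E = mc² = 13450 MeV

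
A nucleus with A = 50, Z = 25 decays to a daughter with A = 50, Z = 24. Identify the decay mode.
ΔA = 0, ΔZ = -1 ⇒ beta-plus decay (β⁺) or electron capture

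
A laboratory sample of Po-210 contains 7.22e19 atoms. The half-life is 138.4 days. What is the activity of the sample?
A = λN = 3.616e17 decays/day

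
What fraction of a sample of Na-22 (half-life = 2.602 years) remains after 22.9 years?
N/N₀ = (1/2)^(t/t½) = 0.002242 = 0.224%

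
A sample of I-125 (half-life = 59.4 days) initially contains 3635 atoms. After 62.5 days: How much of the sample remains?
N = N₀(1/2)^(t/t½) = 1753 atoms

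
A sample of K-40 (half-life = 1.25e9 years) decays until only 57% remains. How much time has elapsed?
t = t½ × log₂(N₀/N) = 1.014e9 years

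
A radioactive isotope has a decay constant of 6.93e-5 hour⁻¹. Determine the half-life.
t½ = ln(2)/λ = 10000 hours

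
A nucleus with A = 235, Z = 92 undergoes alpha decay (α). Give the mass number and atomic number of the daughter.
Daughter: A = 231, Z = 90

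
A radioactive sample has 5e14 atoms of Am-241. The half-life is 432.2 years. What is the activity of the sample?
A = λN = 8.019e11 decays/year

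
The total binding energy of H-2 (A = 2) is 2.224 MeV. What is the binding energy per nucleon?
B.E./A = 2.224/2 = 1.112 MeV/nucleon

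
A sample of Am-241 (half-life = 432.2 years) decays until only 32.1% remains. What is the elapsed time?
t = t½ × log₂(N₀/N) = 708.5 years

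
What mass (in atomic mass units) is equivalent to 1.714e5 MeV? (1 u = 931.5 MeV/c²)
m = E/c² = 184 u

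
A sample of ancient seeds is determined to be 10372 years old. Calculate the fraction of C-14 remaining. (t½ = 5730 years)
N/N₀ = (1/2)^(t/t½) = 0.2852 = 28.5%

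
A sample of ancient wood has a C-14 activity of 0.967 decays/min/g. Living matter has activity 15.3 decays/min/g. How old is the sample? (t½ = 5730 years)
Age = t½ × log₂(A₀/A) = 22830 years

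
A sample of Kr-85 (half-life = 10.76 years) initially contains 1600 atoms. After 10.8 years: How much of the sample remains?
N = N₀(1/2)^(t/t½) = 797.9 atoms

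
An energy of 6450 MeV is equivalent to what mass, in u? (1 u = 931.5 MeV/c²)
m = E/c² = 6.924 u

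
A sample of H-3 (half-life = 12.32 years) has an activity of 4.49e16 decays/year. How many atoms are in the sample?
N = A/λ = 7.981e17 atoms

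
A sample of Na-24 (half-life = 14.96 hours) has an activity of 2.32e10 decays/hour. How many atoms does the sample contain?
N = A/λ = 5.007e11 atoms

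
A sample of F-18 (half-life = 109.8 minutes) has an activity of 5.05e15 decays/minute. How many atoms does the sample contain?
N = A/λ = 8e17 atoms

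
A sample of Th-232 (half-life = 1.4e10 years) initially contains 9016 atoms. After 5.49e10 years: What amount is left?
N = N₀(1/2)^(t/t½) = 595 atoms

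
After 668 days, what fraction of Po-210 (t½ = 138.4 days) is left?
N/N₀ = (1/2)^(t/t½) = 0.03524 = 3.52%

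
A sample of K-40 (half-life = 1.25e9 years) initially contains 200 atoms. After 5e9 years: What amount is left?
N = N₀(1/2)^(t/t½) = 12.5 atoms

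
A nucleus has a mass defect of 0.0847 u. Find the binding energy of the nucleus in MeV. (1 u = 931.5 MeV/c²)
B.E. = Δm × 931.5 = 78.9 MeV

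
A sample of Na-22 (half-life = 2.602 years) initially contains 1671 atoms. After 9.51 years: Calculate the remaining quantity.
N = N₀(1/2)^(t/t½) = 132.7 atoms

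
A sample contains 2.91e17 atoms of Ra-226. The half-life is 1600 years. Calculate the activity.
A = λN = 1.261e14 decays/year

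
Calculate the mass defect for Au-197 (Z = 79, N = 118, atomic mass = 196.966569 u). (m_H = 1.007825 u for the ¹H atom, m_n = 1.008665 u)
Δm = Z·m_H + N·m_n − M = 1.674 u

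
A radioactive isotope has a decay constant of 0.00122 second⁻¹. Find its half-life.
t½ = ln(2)/λ = 568.2 seconds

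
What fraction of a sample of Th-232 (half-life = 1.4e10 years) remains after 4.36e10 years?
N/N₀ = (1/2)^(t/t½) = 0.1155 = 11.5%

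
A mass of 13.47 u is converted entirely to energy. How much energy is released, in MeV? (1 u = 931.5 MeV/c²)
E = mc² = 12550 MeV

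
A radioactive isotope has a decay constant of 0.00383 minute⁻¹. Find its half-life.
t½ = ln(2)/λ = 181 minutes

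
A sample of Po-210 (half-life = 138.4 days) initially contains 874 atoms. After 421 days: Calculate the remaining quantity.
N = N₀(1/2)^(t/t½) = 106.1 atoms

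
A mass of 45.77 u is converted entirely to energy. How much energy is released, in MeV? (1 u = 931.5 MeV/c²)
E = mc² = 42630 MeV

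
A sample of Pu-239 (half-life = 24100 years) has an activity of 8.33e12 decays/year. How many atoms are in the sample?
N = A/λ = 2.896e17 atoms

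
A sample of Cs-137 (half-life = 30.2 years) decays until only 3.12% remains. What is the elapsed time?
t = t½ × log₂(N₀/N) = 151.1 years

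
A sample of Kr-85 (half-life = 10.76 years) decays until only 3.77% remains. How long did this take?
t = t½ × log₂(N₀/N) = 50.89 years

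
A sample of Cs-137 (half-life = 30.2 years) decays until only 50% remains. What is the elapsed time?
t = t½ × log₂(N₀/N) = 30.2 years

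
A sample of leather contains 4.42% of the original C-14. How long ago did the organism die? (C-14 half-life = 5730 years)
Age = t½ × log₂(1/ratio) = 25780 years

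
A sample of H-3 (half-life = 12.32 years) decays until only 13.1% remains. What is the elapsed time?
t = t½ × log₂(N₀/N) = 36.13 years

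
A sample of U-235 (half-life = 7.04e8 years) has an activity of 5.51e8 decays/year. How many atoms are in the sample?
N = A/λ = 5.596e17 atoms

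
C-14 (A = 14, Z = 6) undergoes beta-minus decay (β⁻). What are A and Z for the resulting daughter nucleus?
Daughter: A = 14, Z = 7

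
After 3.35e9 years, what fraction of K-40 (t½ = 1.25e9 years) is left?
N/N₀ = (1/2)^(t/t½) = 0.156 = 15.6%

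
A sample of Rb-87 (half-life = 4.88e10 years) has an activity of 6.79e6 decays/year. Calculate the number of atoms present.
N = A/λ = 4.78e17 atoms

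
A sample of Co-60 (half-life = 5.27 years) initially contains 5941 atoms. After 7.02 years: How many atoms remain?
N = N₀(1/2)^(t/t½) = 2360 atoms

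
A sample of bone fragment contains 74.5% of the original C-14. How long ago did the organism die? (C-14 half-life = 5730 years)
Age = t½ × log₂(1/ratio) = 2433 years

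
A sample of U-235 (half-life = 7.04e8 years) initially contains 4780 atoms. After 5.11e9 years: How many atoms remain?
N = N₀(1/2)^(t/t½) = 31.22 atoms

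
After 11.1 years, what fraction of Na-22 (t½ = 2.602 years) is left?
N/N₀ = (1/2)^(t/t½) = 0.05198 = 5.2%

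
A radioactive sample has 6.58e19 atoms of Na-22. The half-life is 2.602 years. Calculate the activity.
A = λN = 1.753e19 decays/year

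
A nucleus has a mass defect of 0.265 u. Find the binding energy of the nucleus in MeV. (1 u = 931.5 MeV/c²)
B.E. = Δm × 931.5 = 246.8 MeV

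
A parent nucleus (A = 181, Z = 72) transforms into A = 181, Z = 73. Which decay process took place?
ΔA = 0, ΔZ = +1 ⇒ beta-minus decay (β⁻)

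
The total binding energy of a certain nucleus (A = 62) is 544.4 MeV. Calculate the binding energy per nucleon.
B.E./A = 544.4/62 = 8.781 MeV/nucleon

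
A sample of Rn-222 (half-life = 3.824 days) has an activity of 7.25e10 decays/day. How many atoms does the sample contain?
N = A/λ = 4e11 atoms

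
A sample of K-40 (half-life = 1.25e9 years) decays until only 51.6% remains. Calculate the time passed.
t = t½ × log₂(N₀/N) = 1.193e9 years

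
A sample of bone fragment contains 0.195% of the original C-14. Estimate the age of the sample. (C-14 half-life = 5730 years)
Age = t½ × log₂(1/ratio) = 51580 years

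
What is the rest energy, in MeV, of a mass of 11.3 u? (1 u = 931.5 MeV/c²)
E = mc² = 10530 MeV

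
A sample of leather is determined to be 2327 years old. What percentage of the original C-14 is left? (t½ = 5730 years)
N/N₀ = (1/2)^(t/t½) = 0.7547 = 75.5%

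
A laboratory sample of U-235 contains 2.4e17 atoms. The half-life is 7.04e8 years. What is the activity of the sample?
A = λN = 2.363e8 decays/year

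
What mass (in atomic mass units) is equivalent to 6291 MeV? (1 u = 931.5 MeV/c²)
m = E/c² = 6.754 u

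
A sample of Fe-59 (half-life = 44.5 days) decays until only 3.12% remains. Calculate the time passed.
t = t½ × log₂(N₀/N) = 222.6 days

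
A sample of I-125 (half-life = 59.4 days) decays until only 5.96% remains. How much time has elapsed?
t = t½ × log₂(N₀/N) = 241.7 days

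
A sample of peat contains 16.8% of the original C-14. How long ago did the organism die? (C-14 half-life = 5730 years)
Age = t½ × log₂(1/ratio) = 14750 years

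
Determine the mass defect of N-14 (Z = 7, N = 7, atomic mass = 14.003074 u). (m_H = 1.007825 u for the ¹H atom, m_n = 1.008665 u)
Δm = Z·m_H + N·m_n − M = 0.1124 u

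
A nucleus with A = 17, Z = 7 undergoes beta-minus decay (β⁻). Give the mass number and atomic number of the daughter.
Daughter: A = 17, Z = 8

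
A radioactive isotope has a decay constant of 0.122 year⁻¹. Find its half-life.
t½ = ln(2)/λ = 5.682 years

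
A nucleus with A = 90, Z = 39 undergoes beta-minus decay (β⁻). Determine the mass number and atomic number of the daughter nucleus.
Daughter: A = 90, Z = 40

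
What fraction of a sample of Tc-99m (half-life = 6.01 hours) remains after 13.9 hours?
N/N₀ = (1/2)^(t/t½) = 0.2013 = 20.1%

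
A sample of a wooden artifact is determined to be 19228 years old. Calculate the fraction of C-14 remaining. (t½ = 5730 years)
N/N₀ = (1/2)^(t/t½) = 0.09769 = 9.77%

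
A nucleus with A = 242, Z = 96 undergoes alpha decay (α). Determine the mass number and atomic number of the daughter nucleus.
Daughter: A = 238, Z = 94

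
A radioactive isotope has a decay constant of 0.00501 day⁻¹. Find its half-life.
t½ = ln(2)/λ = 138.4 days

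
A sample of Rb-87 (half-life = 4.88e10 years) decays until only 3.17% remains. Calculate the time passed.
t = t½ × log₂(N₀/N) = 2.43e11 years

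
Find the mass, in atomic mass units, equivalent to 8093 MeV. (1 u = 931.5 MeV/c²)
m = E/c² = 8.688 u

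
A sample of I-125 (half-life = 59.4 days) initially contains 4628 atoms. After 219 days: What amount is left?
N = N₀(1/2)^(t/t½) = 359.4 atoms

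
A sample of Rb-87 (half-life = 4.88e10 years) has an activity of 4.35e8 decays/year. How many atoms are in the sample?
N = A/λ = 3.063e19 atoms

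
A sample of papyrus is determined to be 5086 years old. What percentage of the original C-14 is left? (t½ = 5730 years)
N/N₀ = (1/2)^(t/t½) = 0.5405 = 54.1%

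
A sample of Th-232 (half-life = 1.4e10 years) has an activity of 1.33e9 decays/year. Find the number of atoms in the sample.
N = A/λ = 2.686e19 atoms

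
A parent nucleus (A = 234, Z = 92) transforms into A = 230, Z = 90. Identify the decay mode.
ΔA = -4, ΔZ = -2 ⇒ alpha decay (α)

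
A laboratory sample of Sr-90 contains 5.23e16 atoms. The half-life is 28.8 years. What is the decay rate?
A = λN = 1.259e15 decays/year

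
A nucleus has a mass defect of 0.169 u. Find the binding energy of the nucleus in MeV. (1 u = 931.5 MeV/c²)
B.E. = Δm × 931.5 = 157.4 MeV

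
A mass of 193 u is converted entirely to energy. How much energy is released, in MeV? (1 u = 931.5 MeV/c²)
E = mc² = 1.798e5 MeV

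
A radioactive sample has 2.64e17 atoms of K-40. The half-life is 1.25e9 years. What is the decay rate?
A = λN = 1.464e8 decays/year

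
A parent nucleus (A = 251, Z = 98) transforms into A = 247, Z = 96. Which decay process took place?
ΔA = -4, ΔZ = -2 ⇒ alpha decay (α)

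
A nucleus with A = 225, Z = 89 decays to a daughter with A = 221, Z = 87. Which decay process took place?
ΔA = -4, ΔZ = -2 ⇒ alpha decay (α)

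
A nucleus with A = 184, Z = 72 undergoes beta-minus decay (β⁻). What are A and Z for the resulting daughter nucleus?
Daughter: A = 184, Z = 73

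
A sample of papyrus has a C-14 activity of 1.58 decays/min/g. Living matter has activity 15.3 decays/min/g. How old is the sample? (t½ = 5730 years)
Age = t½ × log₂(A₀/A) = 18770 years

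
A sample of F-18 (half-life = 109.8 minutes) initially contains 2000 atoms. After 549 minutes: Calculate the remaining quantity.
N = N₀(1/2)^(t/t½) = 62.5 atoms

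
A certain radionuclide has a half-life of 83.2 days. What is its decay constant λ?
λ = ln(2)/t½ = 0.008331 day⁻¹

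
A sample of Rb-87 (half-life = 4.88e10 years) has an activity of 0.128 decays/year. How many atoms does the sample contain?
N = A/λ = 9.012e9 atoms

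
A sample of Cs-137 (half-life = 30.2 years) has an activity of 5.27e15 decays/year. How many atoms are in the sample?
N = A/λ = 2.296e17 atoms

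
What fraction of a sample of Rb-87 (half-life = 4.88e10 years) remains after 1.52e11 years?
N/N₀ = (1/2)^(t/t½) = 0.1154 = 11.5%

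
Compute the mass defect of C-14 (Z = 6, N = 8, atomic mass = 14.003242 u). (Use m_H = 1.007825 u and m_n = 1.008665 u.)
Δm = Z·m_H + N·m_n − M = 0.113 u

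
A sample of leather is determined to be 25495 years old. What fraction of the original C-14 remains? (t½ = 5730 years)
N/N₀ = (1/2)^(t/t½) = 0.04577 = 4.58%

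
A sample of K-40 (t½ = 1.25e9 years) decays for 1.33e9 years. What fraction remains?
N/N₀ = (1/2)^(t/t½) = 0.4783 = 47.8%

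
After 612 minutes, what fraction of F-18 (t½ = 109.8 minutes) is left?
N/N₀ = (1/2)^(t/t½) = 0.021 = 2.1%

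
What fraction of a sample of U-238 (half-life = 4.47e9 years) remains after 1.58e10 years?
N/N₀ = (1/2)^(t/t½) = 0.08629 = 8.63%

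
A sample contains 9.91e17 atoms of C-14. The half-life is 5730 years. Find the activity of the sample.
A = λN = 1.199e14 decays/year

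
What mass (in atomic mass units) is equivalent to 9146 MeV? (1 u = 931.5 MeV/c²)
m = E/c² = 9.819 u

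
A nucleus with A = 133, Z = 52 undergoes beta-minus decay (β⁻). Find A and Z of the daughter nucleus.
Daughter: A = 133, Z = 53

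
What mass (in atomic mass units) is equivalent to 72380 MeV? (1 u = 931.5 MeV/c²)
m = E/c² = 77.7 u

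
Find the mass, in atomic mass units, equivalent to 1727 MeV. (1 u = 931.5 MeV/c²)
m = E/c² = 1.854 u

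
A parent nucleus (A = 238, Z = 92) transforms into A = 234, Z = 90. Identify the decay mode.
ΔA = -4, ΔZ = -2 ⇒ alpha decay (α)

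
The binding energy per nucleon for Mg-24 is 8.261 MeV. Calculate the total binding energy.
B.E. = 8.261 × 24 = 198.3 MeV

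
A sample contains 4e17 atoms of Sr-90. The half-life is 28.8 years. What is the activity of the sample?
A = λN = 9.627e15 decays/year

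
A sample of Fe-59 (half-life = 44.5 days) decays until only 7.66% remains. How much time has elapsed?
t = t½ × log₂(N₀/N) = 164.9 days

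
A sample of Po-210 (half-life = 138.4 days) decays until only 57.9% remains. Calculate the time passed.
t = t½ × log₂(N₀/N) = 109.1 days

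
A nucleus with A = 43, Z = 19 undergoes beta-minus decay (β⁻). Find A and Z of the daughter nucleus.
Daughter: A = 43, Z = 20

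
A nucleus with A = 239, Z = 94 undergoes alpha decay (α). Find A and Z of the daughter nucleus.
Daughter: A = 235, Z = 92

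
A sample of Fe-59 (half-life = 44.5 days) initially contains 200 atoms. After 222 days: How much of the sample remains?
N = N₀(1/2)^(t/t½) = 6.299 atoms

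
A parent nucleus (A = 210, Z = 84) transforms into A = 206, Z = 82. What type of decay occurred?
ΔA = -4, ΔZ = -2 ⇒ alpha decay (α)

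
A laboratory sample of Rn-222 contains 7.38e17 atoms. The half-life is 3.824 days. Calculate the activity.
A = λN = 1.338e17 decays/day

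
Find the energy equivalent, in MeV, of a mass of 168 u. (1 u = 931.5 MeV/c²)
E = mc² = 1.565e5 MeV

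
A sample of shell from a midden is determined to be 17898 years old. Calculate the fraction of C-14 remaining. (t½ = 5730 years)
N/N₀ = (1/2)^(t/t½) = 0.1147 = 11.5%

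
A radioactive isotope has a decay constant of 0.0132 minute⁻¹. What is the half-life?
t½ = ln(2)/λ = 52.51 minutes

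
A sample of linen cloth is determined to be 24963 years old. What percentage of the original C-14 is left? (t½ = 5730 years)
N/N₀ = (1/2)^(t/t½) = 0.04881 = 4.88%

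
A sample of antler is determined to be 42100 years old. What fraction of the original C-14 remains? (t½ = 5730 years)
N/N₀ = (1/2)^(t/t½) = 0.006141 = 0.614%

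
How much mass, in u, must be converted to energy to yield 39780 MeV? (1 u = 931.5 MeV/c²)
m = E/c² = 42.71 u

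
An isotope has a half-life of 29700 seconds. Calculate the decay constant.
λ = ln(2)/t½ = 2.334e-5 second⁻¹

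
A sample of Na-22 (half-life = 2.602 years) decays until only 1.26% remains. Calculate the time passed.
t = t½ × log₂(N₀/N) = 16.42 years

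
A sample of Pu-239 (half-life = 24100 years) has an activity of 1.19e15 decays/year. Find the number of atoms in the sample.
N = A/λ = 4.138e19 atoms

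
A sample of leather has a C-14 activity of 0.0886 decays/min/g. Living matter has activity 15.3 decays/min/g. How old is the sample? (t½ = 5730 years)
Age = t½ × log₂(A₀/A) = 42590 years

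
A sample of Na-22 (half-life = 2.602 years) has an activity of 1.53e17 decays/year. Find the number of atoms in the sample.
N = A/λ = 5.743e17 atoms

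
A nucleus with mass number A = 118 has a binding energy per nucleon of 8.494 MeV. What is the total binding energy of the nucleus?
B.E. = 8.494 × 118 = 1002 MeV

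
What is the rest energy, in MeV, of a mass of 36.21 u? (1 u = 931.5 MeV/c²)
E = mc² = 33730 MeV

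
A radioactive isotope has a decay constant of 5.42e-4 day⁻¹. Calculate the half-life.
t½ = ln(2)/λ = 1279 days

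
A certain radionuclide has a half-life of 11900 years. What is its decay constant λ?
λ = ln(2)/t½ = 5.825e-5 year⁻¹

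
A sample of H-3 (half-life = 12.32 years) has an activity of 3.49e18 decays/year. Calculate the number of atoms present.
N = A/λ = 6.203e19 atoms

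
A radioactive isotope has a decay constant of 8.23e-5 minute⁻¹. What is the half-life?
t½ = ln(2)/λ = 8422 minutes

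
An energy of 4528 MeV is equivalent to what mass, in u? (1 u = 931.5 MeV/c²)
m = E/c² = 4.861 u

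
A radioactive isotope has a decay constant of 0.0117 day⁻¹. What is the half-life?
t½ = ln(2)/λ = 59.24 days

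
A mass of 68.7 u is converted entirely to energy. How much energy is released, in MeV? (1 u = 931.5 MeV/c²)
E = mc² = 63990 MeV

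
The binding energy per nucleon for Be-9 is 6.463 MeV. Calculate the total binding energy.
B.E. = 6.463 × 9 = 58.17 MeV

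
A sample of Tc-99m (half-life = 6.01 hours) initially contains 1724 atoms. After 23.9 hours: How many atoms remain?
N = N₀(1/2)^(t/t½) = 109.5 atoms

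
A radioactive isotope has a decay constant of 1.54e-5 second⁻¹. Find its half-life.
t½ = ln(2)/λ = 45010 seconds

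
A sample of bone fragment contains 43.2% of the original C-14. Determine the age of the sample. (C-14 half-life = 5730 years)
Age = t½ × log₂(1/ratio) = 6938 years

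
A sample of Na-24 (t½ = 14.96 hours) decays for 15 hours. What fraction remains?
N/N₀ = (1/2)^(t/t½) = 0.4991 = 49.9%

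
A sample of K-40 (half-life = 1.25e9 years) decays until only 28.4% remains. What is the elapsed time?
t = t½ × log₂(N₀/N) = 2.27e9 years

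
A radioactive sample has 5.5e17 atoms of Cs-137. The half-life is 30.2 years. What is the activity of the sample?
A = λN = 1.262e16 decays/year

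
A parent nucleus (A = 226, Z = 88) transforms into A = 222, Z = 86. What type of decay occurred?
ΔA = -4, ΔZ = -2 ⇒ alpha decay (α)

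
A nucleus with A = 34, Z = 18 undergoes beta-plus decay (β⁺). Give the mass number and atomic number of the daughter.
Daughter: A = 34, Z = 17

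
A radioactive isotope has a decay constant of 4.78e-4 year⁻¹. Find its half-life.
t½ = ln(2)/λ = 1450 years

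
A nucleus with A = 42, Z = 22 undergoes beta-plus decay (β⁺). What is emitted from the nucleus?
β⁺: positron (e⁺) + neutrino (νₑ)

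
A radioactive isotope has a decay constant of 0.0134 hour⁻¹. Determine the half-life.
t½ = ln(2)/λ = 51.73 hours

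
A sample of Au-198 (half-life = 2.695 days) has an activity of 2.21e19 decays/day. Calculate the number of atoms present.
N = A/λ = 8.593e19 atoms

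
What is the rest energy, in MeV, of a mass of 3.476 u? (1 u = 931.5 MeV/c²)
E = mc² = 3238 MeV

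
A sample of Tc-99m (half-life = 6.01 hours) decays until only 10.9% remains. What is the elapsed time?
t = t½ × log₂(N₀/N) = 19.22 hours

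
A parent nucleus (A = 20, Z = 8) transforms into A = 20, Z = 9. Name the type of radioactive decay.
ΔA = 0, ΔZ = +1 ⇒ beta-minus decay (β⁻)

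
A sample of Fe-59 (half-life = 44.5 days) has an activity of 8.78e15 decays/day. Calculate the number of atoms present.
N = A/λ = 5.637e17 atoms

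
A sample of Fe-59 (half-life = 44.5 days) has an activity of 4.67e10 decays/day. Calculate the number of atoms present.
N = A/λ = 2.998e12 atoms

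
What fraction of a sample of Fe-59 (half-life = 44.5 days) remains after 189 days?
N/N₀ = (1/2)^(t/t½) = 0.05266 = 5.27%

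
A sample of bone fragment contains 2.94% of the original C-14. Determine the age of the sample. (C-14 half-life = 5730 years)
Age = t½ × log₂(1/ratio) = 29150 years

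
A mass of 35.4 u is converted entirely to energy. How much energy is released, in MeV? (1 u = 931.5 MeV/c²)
E = mc² = 32980 MeV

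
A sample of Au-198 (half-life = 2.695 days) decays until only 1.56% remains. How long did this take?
t = t½ × log₂(N₀/N) = 16.18 days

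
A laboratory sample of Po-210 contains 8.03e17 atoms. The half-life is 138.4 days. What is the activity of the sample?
A = λN = 4.022e15 decays/day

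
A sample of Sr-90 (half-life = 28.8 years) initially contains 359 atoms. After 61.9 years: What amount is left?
N = N₀(1/2)^(t/t½) = 80.93 atoms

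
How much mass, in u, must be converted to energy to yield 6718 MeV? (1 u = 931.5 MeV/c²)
m = E/c² = 7.212 u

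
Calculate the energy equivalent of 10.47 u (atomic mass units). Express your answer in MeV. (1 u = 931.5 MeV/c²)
E = mc² = 9753 MeV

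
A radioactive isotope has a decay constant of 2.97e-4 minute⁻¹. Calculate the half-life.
t½ = ln(2)/λ = 2334 minutes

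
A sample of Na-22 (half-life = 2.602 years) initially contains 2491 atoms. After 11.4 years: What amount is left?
N = N₀(1/2)^(t/t½) = 119.5 atoms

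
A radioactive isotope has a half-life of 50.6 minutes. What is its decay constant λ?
λ = ln(2)/t½ = 0.0137 minute⁻¹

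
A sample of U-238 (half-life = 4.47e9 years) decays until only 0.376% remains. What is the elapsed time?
t = t½ × log₂(N₀/N) = 3.601e10 years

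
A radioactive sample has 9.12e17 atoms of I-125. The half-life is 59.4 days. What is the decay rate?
A = λN = 1.064e16 decays/day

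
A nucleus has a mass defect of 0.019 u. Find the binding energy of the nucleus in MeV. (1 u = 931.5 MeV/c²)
B.E. = Δm × 931.5 = 17.7 MeV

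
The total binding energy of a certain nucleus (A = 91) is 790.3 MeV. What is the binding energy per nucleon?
B.E./A = 790.3/91 = 8.685 MeV/nucleon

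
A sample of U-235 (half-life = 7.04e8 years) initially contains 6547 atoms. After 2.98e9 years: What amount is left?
N = N₀(1/2)^(t/t½) = 348.2 atoms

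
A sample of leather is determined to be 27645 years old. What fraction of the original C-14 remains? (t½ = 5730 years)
N/N₀ = (1/2)^(t/t½) = 0.03529 = 3.53%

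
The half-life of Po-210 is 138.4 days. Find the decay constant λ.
λ = ln(2)/t½ = 0.005008 day⁻¹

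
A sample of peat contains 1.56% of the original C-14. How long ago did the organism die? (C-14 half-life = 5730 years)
Age = t½ × log₂(1/ratio) = 34390 years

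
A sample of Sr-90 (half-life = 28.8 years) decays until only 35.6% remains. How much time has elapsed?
t = t½ × log₂(N₀/N) = 42.91 years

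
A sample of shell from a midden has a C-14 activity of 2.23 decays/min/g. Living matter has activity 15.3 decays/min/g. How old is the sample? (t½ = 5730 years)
Age = t½ × log₂(A₀/A) = 15920 years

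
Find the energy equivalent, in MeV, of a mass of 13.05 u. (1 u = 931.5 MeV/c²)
E = mc² = 12160 MeV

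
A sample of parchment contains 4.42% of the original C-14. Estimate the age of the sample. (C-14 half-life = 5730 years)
Age = t½ × log₂(1/ratio) = 25780 years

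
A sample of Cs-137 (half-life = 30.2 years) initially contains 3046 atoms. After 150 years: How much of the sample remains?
N = N₀(1/2)^(t/t½) = 97.4 atoms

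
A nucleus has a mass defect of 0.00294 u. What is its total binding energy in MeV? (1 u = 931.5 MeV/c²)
B.E. = Δm × 931.5 = 2.739 MeV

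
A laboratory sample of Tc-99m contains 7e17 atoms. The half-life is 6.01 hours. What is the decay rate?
A = λN = 8.073e16 decays/hour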